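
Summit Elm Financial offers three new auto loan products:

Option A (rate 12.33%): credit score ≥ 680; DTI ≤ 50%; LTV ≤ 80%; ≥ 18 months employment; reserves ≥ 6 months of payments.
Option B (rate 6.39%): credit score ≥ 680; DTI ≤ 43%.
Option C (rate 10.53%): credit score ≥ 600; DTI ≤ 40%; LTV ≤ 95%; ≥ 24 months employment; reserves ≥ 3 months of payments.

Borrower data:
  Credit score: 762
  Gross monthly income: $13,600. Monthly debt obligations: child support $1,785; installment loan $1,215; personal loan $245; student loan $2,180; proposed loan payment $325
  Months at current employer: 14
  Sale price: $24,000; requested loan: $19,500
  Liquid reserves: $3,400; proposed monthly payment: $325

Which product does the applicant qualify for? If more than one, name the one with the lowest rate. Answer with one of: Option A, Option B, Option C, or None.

Total debts = (1,785 + 1,215 + 245 + 2,180 + 325) = 5,750; DTI = 5,750/13,600 = 42.3%.
LTV = 19,500/24,000 = 81.2%.
Reserves = 3,400/325 = 10.5 months.
Option A: score 762 ≥ 680; DTI 42.3% ≤ 50%; LTV 81.2% > 80%; employment 14 < 18 mo; reserves 10.5 ≥ 6 mo → does not qualify.
Option B: score 762 ≥ 680; DTI 42.3% ≤ 43% → qualifies.
Option C: score 762 ≥ 600; DTI 42.3% > 40%; LTV 81.2% ≤ 95%; employment 14 < 24 mo; reserves 10.5 ≥ 3 mo → does not qualify.

Option B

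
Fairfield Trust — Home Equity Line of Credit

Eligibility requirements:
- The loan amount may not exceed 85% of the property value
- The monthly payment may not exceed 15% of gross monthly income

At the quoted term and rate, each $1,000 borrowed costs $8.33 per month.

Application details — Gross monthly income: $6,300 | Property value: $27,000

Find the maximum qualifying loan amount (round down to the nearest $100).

$22,900

Payment cap: 15% × $6,300 = $945/month.
At $8.33 per $1,000, that supports 945/8.33 × 1,000 ≈ $113,445 → $113,400.
LTV cap: 85% × $27,000 = $22,950 → $22,900.
Binding constraint: loan-to-value.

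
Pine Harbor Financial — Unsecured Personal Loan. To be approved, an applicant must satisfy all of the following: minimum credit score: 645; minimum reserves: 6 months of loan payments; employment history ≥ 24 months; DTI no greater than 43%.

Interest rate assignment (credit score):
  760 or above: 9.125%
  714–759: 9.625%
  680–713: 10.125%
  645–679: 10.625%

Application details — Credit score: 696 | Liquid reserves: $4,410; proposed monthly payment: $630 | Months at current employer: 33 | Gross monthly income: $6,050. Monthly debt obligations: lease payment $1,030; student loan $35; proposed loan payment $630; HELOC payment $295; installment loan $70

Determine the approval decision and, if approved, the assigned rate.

Approved at 10.125%

Credit score 696 ≥ 645 (meets minimum)
Employment 33 ≥ 24 months
Total monthly debts = (1,030 + 35 + 630 + 295 + 70) = 2,060. DTI: 2,060 ÷ 6,050 = 34%, within the 43% cap
Reserves: 4,410 ÷ 630 = 7.0 months (meets 6-month minimum)
All requirements met. Score 696 falls in the 680–713 tier → 10.125%.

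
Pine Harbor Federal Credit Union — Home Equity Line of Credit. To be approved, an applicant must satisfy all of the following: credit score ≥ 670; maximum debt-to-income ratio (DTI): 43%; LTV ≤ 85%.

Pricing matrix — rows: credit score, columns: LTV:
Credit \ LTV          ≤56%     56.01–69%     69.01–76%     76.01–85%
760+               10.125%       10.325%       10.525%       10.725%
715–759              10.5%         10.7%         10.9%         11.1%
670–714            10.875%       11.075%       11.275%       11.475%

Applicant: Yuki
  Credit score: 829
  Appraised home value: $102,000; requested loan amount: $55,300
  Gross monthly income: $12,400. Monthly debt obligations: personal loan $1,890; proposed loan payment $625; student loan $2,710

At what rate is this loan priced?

10.125%

Credit score 829 ≥ 670; Total monthly debts = (1,890 + 625 + 2,710) = 5,225. DTI: 5,225 ÷ 12,400 = 42.1%, within the 43% cap
LTV: 55,300 ÷ 102,000 = 54.2%, within 85% cap
Credit 829 → row 760+; LTV 54.2% → column ≤56%. Grid cell → 10.125%.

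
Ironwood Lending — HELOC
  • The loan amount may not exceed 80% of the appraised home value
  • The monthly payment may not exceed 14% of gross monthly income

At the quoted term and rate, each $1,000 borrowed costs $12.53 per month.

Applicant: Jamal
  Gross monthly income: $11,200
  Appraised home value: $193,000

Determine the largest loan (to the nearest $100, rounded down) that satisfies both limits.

Payment cap: 14% × $11,200 = $1,568/month.
At $12.53 per $1,000, that supports 1,568/12.53 × 1,000 ≈ $125,139 → $125,100.
LTV cap: 80% × $193,000 = $154,400 → $154,400.
Binding constraint: payment-to-income.

$125,100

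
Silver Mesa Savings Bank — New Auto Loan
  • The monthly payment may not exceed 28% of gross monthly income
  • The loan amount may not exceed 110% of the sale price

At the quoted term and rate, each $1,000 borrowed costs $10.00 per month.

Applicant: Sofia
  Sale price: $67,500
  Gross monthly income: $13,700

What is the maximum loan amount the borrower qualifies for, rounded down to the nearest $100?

$74,200

Payment cap: 28% × $13,700 = $3,836/month.
At $10.00 per $1,000, that supports 3,836/10.00 × 1,000 ≈ $383,600 → $383,600.
LTV cap: 110% × $67,500 = $74,250 → $74,200.
Binding constraint: loan-to-value.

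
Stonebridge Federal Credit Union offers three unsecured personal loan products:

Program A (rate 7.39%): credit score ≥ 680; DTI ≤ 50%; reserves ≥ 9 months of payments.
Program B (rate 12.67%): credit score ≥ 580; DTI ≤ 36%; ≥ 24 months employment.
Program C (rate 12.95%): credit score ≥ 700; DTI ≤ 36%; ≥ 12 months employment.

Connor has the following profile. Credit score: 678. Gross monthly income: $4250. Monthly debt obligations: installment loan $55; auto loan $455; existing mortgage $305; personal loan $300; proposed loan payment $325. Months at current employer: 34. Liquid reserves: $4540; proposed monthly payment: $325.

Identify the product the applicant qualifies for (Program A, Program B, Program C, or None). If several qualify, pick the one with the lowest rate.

Program B

Total debts = (55 + 455 + 305 + 300 + 325) = 1,440; DTI = 1,440/4,250 = 33.9%.
Reserves = 4,540/325 = 14.0 months.
Program A: score 678 < 680; DTI 33.9% ≤ 50%; reserves 14.0 ≥ 9 mo → does not qualify.
Program B: score 678 ≥ 580; DTI 33.9% ≤ 36%; employment 34 ≥ 24 mo → qualifies.
Program C: score 678 < 700; DTI 33.9% ≤ 36%; employment 34 ≥ 12 mo → does not qualify.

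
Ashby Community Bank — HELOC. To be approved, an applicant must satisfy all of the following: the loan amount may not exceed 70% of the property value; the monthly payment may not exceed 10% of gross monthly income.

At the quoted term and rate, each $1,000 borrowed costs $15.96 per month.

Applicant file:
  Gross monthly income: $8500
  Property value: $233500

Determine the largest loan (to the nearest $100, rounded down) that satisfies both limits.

Payment cap: 10% × $8,500 = $850/month.
At $15.96 per $1,000, that supports 850/15.96 × 1,000 ≈ $53,258 → $53,200.
LTV cap: 70% × $233,500 = $163,450 → $163,400.
Binding constraint: payment-to-income.

$53,200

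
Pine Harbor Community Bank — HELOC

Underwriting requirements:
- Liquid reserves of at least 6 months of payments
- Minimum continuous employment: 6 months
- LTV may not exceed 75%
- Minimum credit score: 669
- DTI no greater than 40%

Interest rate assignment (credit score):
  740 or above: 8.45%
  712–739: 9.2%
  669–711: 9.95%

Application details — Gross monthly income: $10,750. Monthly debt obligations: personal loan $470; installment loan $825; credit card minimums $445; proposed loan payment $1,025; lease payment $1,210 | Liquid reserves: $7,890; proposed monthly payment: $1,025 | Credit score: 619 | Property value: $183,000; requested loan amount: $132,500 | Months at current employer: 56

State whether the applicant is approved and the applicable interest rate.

Credit score 619 < 669 (below minimum)
Reserves: 7,890 ÷ 1,025 = 7.7 months (meets 6-month minimum)
Total monthly debts = (470 + 825 + 445 + 1,025 + 1,210) = 3,975. DTI: 3,975 ÷ 10,750 = 37%, within the 40% cap
Employment 56 ≥ 6 months
Loan-to-value = 132,500/183,000 = 72.4% — pass (75% max)
Not all requirements met → denied.

Denied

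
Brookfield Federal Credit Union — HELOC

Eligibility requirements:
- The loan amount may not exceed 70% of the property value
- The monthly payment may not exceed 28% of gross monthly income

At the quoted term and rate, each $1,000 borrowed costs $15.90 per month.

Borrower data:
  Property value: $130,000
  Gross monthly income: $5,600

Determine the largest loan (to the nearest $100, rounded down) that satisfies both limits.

$91,000

Payment cap: 28% × $5,600 = $1,568/month.
At $15.90 per $1,000, that supports 1,568/15.90 × 1,000 ≈ $98,616 → $98,600.
LTV cap: 70% × $130,000 = $91,000 → $91,000.
Binding constraint: loan-to-value.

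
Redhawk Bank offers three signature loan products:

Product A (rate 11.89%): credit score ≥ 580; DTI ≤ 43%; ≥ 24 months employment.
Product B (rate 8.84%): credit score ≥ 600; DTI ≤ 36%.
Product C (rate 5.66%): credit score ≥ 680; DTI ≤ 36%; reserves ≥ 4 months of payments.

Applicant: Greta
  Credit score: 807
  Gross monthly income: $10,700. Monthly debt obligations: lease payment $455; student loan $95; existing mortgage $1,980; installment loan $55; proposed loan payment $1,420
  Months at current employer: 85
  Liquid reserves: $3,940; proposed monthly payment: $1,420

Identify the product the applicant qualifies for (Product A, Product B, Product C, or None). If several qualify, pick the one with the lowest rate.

Total debts = (455 + 95 + 1,980 + 55 + 1,420) = 4,005; DTI = 4,005/10,700 = 37.4%.
Reserves = 3,940/1,420 = 2.8 months.
Product A: score 807 ≥ 580; DTI 37.4% ≤ 43%; employment 85 ≥ 24 mo → qualifies.
Product B: score 807 ≥ 600; DTI 37.4% > 36% → does not qualify.
Product C: score 807 ≥ 680; DTI 37.4% > 36%; reserves 2.8 < 4 mo → does not qualify.

Product A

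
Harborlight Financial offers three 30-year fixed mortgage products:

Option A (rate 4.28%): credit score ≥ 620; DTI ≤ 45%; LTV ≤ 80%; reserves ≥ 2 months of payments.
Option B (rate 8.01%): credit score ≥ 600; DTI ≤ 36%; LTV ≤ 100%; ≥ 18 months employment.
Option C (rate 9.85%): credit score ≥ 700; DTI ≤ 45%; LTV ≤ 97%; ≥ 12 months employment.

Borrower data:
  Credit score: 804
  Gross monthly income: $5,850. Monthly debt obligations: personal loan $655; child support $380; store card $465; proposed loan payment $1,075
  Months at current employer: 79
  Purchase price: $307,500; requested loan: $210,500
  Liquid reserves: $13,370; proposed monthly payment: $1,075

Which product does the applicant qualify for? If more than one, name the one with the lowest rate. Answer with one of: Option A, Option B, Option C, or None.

Option A

Total debts = (655 + 380 + 465 + 1,075) = 2,575; DTI = 2,575/5,850 = 44%.
LTV = 210,500/307,500 = 68.5%.
Reserves = 13,370/1,075 = 12.4 months.
Option A: score 804 ≥ 620; DTI 44% ≤ 45%; LTV 68.5% ≤ 80%; reserves 12.4 ≥ 2 mo → qualifies.
Option B: score 804 ≥ 600; DTI 44% > 36%; LTV 68.5% ≤ 100%; employment 79 ≥ 18 mo → does not qualify.
Option C: score 804 ≥ 700; DTI 44% ≤ 45%; LTV 68.5% ≤ 97%; employment 79 ≥ 12 mo → qualifies.
Qualifying: Option A, Option C. Lowest rate is 4.28% → Option A.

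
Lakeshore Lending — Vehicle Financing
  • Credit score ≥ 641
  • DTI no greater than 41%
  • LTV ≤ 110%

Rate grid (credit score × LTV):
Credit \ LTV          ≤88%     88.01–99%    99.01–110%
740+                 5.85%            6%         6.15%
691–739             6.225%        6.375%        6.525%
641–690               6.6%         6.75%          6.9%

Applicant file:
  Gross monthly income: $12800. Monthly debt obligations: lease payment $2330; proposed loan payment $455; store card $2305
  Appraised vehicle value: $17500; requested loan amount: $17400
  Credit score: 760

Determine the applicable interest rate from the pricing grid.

6.15%

Credit score 760 ≥ 641; Total monthly debts = (2,330 + 455 + 2,305) = 5,090. DTI: 5,090 ÷ 12,800 = 39.8%, within the 41% cap
Loan-to-value = 17,400/17,500 = 99.4% — pass (110% max)
Credit 760 → row 740+; LTV 99.4% → column 99.01–110%. Grid cell → 6.15%.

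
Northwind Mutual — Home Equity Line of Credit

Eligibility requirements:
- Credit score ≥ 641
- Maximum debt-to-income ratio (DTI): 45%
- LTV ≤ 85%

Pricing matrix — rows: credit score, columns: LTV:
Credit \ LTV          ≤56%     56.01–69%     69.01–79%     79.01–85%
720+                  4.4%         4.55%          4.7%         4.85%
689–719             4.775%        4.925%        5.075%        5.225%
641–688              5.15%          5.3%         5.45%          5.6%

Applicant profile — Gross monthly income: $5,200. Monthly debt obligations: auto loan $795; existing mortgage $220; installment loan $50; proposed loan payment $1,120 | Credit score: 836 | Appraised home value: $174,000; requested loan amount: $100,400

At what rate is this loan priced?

Credit score 836 ≥ 641; Total monthly debts = (795 + 220 + 50 + 1,120) = 2,185. DTI = 2,185/5,200 = 42% ≤ 45%
LTV: 100,400 ÷ 174,000 = 57.7%, within 85% cap
Credit 836 → row 720+; LTV 57.7% → column 56.01–69%. Grid cell → 4.55%.

4.55%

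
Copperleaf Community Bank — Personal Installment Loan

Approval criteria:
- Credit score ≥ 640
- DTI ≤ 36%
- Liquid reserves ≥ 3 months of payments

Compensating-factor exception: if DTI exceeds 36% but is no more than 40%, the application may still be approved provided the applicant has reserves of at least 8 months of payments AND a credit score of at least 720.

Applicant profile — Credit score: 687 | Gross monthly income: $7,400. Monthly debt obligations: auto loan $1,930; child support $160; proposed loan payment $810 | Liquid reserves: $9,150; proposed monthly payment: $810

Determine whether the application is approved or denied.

Credit score 687 ≥ 640 (meets base)
Total debts = (1,930 + 160 + 810) = 2,900. DTI: 2,900 ÷ 7,400 = 39.2%, over the 36% base limit.
Reserves: 9,150 ÷ 810 = 11.3 months (meets 3-month minimum)
39.2% falls in the override range (36%–40%), so the compensating-factor test applies.
Reserves 11.3 ≥ 8 months; credit score 687 < 720.
Override conditions not both satisfied; exception does not apply.

Denied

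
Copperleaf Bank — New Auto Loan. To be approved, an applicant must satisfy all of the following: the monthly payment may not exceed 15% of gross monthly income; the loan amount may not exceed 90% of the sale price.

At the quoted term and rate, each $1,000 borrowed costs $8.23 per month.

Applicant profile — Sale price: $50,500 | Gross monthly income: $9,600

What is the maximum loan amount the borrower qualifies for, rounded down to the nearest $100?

$45,400

Payment cap: 15% × $9,600 = $1,440/month.
At $8.23 per $1,000, that supports 1,440/8.23 × 1,000 ≈ $174,969 → $174,900.
LTV cap: 90% × $50,500 = $45,450 → $45,400.
Binding constraint: loan-to-value.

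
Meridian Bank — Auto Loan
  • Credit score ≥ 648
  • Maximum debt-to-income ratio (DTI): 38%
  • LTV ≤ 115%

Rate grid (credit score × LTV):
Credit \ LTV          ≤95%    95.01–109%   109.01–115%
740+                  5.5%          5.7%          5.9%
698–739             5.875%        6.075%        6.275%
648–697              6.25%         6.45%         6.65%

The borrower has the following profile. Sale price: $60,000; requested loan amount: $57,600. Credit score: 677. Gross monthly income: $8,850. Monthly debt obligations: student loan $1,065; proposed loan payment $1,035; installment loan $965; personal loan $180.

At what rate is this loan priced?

6.45%

Credit score 677 ≥ 648; Total monthly debts = (1,065 + 1,035 + 965 + 180) = 3,245. DTI = 3,245/8,850 = 36.7% ≤ 38%
Loan-to-value = 57,600/60,000 = 96% — pass (115% max)
Score 677 is in the 648–697 band; LTV 96% is in the 95.01–109% band → 6.45%.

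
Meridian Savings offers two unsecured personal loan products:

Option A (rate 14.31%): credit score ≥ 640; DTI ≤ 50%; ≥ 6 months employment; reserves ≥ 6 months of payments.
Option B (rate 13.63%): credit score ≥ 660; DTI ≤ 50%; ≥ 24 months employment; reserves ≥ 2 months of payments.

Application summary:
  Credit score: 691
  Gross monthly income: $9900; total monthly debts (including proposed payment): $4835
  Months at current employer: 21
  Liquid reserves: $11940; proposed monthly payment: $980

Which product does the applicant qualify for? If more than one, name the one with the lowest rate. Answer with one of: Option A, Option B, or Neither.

Option A

DTI = 4,835/9,900 = 48.8%.
Reserves = 11,940/980 = 12.2 months.
Option A: score 691 ≥ 640; DTI 48.8% ≤ 50%; employment 21 ≥ 6 mo; reserves 12.2 ≥ 6 mo → qualifies.
Option B: score 691 ≥ 660; DTI 48.8% ≤ 50%; employment 21 < 24 mo; reserves 12.2 ≥ 2 mo → does not qualify.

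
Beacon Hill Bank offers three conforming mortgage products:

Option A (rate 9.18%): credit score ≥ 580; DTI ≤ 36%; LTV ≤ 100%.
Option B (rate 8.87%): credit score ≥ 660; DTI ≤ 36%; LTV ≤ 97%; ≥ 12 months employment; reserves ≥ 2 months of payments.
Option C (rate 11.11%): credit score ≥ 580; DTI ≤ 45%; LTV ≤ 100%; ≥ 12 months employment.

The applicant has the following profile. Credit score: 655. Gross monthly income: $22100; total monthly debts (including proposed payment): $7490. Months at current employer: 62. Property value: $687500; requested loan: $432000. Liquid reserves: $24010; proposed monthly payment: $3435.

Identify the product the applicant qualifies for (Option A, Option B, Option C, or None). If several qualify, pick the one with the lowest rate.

Option A

DTI = 7,490/22,100 = 33.9%.
LTV = 432,000/687,500 = 62.8%.
Reserves = 24,010/3,435 = 7.0 months.
Option A: score 655 ≥ 580; DTI 33.9% ≤ 36%; LTV 62.8% ≤ 100% → qualifies.
Option B: score 655 < 660; DTI 33.9% ≤ 36%; LTV 62.8% ≤ 97%; employment 62 ≥ 12 mo; reserves 7.0 ≥ 2 mo → does not qualify.
Option C: score 655 ≥ 580; DTI 33.9% ≤ 45%; LTV 62.8% ≤ 100%; employment 62 ≥ 12 mo → qualifies.
Qualifying: Option A, Option C. Lowest rate is 9.18% → Option A.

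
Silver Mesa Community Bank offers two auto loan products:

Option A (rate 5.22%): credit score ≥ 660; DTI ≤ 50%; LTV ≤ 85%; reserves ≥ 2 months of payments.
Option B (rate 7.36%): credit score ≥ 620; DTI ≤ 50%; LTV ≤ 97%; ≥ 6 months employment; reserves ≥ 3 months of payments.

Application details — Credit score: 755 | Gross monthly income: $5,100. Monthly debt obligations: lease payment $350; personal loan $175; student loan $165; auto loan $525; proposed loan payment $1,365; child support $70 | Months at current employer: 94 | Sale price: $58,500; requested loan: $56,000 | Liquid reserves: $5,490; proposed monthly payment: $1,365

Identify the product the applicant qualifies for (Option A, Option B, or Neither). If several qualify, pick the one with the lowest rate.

Neither

Total debts = (350 + 175 + 165 + 525 + 1,365 + 70) = 2,650; DTI = 2,650/5,100 = 52%.
LTV = 56,000/58,500 = 95.7%.
Reserves = 5,490/1,365 = 4.0 months.
Option A: score 755 ≥ 660; DTI 52% > 50%; LTV 95.7% > 85%; reserves 4.0 ≥ 2 mo → does not qualify.
Option B: score 755 ≥ 620; DTI 52% > 50%; LTV 95.7% ≤ 97%; employment 94 ≥ 6 mo; reserves 4.0 ≥ 3 mo → does not qualify.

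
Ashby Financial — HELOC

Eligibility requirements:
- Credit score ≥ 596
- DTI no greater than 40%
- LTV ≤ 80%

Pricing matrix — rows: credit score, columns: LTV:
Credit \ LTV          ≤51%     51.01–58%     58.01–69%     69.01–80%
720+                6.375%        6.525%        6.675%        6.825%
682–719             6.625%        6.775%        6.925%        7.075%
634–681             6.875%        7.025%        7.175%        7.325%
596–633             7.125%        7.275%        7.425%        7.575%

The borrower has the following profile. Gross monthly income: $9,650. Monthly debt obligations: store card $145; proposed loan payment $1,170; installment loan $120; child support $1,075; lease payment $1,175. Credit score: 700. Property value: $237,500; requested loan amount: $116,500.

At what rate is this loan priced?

6.625%

Credit score 700 ≥ 596; Total monthly debts = (145 + 1,170 + 120 + 1,075 + 1,175) = 3,685. DTI: 3,685 ÷ 9,650 = 38.2%, within the 40% cap
Loan-to-value = 116,500/237,500 = 49.1% — pass (80% max)
Score 700 is in the 682–719 band; LTV 49.1% is in the ≤51% band → 6.625%.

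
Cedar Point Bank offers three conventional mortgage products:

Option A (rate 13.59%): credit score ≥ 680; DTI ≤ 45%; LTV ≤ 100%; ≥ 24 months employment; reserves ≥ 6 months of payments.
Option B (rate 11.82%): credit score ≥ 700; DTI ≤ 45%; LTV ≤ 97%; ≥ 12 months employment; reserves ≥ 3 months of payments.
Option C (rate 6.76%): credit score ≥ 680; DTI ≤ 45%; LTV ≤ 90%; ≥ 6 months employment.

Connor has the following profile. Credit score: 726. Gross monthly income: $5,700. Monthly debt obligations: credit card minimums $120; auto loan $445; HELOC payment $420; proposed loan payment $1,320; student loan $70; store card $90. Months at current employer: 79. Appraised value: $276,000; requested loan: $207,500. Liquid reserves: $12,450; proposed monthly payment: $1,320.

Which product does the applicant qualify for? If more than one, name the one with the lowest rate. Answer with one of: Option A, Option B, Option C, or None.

Option C

Total debts = (120 + 445 + 420 + 1,320 + 70 + 90) = 2,465; DTI = 2,465/5,700 = 43.2%.
LTV = 207,500/276,000 = 75.2%.
Reserves = 12,450/1,320 = 9.4 months.
Option A: score 726 ≥ 680; DTI 43.2% ≤ 45%; LTV 75.2% ≤ 100%; employment 79 ≥ 24 mo; reserves 9.4 ≥ 6 mo → qualifies.
Option B: score 726 ≥ 700; DTI 43.2% ≤ 45%; LTV 75.2% ≤ 97%; employment 79 ≥ 12 mo; reserves 9.4 ≥ 3 mo → qualifies.
Option C: score 726 ≥ 680; DTI 43.2% ≤ 45%; LTV 75.2% ≤ 90%; employment 79 ≥ 6 mo → qualifies.
Qualifying: Option A, Option B, Option C. Lowest rate is 6.76% → Option C.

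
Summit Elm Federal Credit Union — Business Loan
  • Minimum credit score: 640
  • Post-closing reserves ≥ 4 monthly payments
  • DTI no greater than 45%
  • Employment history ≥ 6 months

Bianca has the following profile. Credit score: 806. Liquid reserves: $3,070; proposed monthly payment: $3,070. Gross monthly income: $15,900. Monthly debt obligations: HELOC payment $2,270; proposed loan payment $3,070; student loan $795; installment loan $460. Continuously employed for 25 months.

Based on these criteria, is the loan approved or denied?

Denied

Credit score 806 ≥ 640 (meets)
Reserves: 3,070 ÷ 3,070 = 1.0 months (below 4-month minimum)
Total monthly debts = (2,270 + 3,070 + 795 + 460) = 6,595. DTI = 6,595/15,900 = 41.5% ≤ 45%
Employment 25 ≥ 6 months
Fails on reserves.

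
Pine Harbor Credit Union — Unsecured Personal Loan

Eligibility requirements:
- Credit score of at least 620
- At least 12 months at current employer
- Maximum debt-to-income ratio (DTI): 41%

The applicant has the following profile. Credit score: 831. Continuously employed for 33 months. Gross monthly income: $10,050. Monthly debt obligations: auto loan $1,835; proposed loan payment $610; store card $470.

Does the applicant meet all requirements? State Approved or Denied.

Credit score 831 ≥ 620 (meets)
Employment 33 ≥ 12 months
Total monthly debts = (1,835 + 610 + 470) = 2,915. Debt-to-income = 2,915/10,050 = 29% — meets 41% limit
All criteria satisfied.

Approved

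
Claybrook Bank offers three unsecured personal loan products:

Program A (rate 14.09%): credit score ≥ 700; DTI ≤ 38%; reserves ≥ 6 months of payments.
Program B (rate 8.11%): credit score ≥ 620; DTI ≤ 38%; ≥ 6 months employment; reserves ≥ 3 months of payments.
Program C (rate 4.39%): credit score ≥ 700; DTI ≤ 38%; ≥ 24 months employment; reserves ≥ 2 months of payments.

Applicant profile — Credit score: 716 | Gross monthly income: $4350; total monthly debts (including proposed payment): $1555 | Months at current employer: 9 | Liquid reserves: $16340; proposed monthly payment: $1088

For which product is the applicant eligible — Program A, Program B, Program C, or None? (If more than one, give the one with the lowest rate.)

DTI = 1,555/4,350 = 35.7%.
Reserves = 16,340/1,088 = 15.0 months.
Program A: score 716 ≥ 700; DTI 35.7% ≤ 38%; reserves 15.0 ≥ 6 mo → qualifies.
Program B: score 716 ≥ 620; DTI 35.7% ≤ 38%; employment 9 ≥ 6 mo; reserves 15.0 ≥ 3 mo → qualifies.
Program C: score 716 ≥ 700; DTI 35.7% ≤ 38%; employment 9 < 24 mo; reserves 15.0 ≥ 2 mo → does not qualify.
Qualifying: Program A, Program B. Lowest rate is 8.11% → Program B.

Program B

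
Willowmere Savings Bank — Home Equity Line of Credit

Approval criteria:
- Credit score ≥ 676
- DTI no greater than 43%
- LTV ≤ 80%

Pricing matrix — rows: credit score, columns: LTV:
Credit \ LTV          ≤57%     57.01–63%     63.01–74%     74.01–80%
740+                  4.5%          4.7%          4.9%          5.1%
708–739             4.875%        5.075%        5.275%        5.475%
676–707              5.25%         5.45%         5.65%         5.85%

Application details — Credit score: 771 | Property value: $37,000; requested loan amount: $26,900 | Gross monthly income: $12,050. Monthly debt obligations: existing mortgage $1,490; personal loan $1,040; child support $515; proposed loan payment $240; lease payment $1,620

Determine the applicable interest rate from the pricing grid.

4.9%

Credit score 771 ≥ 676; Total monthly debts = (1,490 + 1,040 + 515 + 240 + 1,620) = 4,905. DTI = 4,905/12,050 = 40.7% ≤ 43%
LTV = 26,900/37,000 = 72.7% ≤ 80%
Score 771 is in the 740+ band; LTV 72.7% is in the 63.01–74% band → 4.9%.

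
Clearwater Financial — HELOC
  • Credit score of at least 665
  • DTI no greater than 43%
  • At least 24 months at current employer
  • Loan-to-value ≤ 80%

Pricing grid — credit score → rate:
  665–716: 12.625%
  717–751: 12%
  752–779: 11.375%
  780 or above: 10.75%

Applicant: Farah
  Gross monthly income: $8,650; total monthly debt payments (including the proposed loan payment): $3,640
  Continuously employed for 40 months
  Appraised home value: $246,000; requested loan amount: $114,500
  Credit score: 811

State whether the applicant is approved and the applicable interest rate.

Approved at 10.75%

Credit score 811 ≥ 665 (meets minimum)
Debt-to-income = 3,640/8,650 = 42.1% — meets 43% limit
Employment 40 ≥ 24 months
LTV: 114,500 ÷ 246,000 = 46.5%, within 80% cap
All requirements met. Score 811 falls in the 780 or above tier → 10.75%.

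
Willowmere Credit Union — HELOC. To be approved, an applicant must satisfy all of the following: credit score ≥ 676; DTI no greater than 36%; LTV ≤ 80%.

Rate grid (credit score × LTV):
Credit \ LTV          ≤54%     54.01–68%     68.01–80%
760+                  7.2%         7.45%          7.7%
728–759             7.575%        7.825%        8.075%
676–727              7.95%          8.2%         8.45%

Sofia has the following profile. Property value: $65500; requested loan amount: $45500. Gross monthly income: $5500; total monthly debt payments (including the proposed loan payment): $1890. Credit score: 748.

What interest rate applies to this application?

8.075%

Credit score 748 ≥ 676; Debt-to-income = 1,890/5,500 = 34.4% — meets 36% limit
LTV: 45,500 ÷ 65,500 = 69.5%, within 80% cap
Credit 748 → row 728–759; LTV 69.5% → column 68.01–80%. Grid cell → 8.075%.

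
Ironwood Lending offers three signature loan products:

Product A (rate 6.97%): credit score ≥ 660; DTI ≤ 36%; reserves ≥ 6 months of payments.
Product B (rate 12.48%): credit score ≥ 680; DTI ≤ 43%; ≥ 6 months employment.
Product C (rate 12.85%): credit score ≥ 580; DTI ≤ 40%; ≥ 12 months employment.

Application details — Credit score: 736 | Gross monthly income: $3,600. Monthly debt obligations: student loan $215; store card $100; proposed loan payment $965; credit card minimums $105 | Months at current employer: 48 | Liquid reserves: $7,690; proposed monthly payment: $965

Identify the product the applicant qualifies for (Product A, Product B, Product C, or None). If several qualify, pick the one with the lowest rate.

Total debts = (215 + 100 + 965 + 105) = 1,385; DTI = 1,385/3,600 = 38.5%.
Reserves = 7,690/965 = 8.0 months.
Product A: score 736 ≥ 660; DTI 38.5% > 36%; reserves 8.0 ≥ 6 mo → does not qualify.
Product B: score 736 ≥ 680; DTI 38.5% ≤ 43%; employment 48 ≥ 6 mo → qualifies.
Product C: score 736 ≥ 580; DTI 38.5% ≤ 40%; employment 48 ≥ 12 mo → qualifies.
Qualifying: Product B, Product C. Lowest rate is 12.48% → Product B.

Product B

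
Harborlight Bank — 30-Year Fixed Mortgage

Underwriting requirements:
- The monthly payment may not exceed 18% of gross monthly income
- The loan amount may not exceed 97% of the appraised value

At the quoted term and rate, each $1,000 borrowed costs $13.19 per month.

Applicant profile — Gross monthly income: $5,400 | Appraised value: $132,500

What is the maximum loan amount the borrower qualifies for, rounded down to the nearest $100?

$73,600

Payment cap: 18% × $5,400 = $972/month.
At $13.19 per $1,000, that supports 972/13.19 × 1,000 ≈ $73,692 → $73,600.
LTV cap: 97% × $132,500 = $128,525 → $128,500.
Binding constraint: payment-to-income.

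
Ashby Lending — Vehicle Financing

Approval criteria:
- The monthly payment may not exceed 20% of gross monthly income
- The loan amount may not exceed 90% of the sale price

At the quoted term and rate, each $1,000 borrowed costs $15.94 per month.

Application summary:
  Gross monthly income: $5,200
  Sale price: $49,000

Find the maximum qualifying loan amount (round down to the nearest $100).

$44,100

Payment cap: 20% × $5,200 = $1,040/month.
At $15.94 per $1,000, that supports 1,040/15.94 × 1,000 ≈ $65,244 → $65,200.
LTV cap: 90% × $49,000 = $44,100 → $44,100.
Binding constraint: loan-to-value.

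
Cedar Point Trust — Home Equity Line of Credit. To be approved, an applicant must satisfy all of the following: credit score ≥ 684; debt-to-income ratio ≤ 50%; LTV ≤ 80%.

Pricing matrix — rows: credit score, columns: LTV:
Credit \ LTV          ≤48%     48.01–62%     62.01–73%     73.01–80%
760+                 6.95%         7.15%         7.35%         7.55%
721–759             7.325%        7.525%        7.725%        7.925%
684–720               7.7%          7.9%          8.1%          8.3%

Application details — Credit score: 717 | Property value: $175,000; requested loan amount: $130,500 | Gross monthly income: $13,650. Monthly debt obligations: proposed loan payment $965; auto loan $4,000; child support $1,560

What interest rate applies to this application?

Credit score 717 ≥ 684; Total monthly debts = (965 + 4,000 + 1,560) = 6,525. Debt-to-income = 6,525/13,650 = 47.8% — meets 50% limit
LTV: 130,500 ÷ 175,000 = 74.6%, within 80% cap
Score 717 is in the 684–720 band; LTV 74.6% is in the 73.01–80% band → 8.3%.

8.3%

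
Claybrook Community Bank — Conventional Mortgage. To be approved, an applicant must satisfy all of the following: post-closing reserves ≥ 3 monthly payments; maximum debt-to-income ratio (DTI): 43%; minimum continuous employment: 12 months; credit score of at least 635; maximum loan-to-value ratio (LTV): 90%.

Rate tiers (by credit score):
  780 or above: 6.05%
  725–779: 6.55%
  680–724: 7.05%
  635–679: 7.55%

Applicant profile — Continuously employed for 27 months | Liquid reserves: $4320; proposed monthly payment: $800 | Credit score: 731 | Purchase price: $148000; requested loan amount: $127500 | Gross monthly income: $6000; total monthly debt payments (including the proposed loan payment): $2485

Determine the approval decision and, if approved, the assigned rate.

Credit score 731 ≥ 635 (meets minimum)
Debt-to-income = 2,485/6,000 = 41.4% — meets 43% limit
LTV: 127,500 ÷ 148,000 = 86.1%, within 90% cap
Employment 27 ≥ 12 months
Reserves = 4,320/800 = 5.4 months ≥ 3
All requirements met. Score 731 falls in the 725–779 tier → 6.55%.

Approved at 6.55%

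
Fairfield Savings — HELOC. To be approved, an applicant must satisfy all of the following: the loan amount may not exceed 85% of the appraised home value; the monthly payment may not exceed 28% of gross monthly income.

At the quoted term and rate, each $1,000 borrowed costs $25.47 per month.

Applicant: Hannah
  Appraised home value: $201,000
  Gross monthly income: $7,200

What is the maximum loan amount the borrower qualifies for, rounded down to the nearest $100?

Payment cap: 28% × $7,200 = $2,016/month.
At $25.47 per $1,000, that supports 2,016/25.47 × 1,000 ≈ $79,151 → $79,100.
LTV cap: 85% × $201,000 = $170,850 → $170,800.
Binding constraint: payment-to-income.

$79,100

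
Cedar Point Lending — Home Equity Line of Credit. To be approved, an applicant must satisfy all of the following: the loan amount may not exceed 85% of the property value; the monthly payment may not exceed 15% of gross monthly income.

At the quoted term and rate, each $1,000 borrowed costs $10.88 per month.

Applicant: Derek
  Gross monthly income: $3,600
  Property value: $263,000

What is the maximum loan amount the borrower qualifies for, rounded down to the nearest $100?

$49,600

Payment cap: 15% × $3,600 = $540/month.
At $10.88 per $1,000, that supports 540/10.88 × 1,000 ≈ $49,632 → $49,600.
LTV cap: 85% × $263,000 = $223,550 → $223,500.
Binding constraint: payment-to-income.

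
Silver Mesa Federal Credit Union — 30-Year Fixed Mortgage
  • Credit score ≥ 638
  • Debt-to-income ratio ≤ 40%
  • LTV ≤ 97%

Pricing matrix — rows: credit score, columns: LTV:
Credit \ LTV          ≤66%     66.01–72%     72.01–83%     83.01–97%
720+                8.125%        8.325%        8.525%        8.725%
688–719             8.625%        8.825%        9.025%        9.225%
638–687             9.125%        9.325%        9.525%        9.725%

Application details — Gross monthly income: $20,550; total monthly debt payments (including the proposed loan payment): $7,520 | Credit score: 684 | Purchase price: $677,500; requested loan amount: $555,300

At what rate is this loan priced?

9.525%

Credit score 684 ≥ 638; Debt-to-income = 7,520/20,550 = 36.6% — meets 40% limit
LTV = 555,300/677,500 = 82% ≤ 97%
Credit 684 → row 638–687; LTV 82% → column 72.01–83%. Grid cell → 9.525%.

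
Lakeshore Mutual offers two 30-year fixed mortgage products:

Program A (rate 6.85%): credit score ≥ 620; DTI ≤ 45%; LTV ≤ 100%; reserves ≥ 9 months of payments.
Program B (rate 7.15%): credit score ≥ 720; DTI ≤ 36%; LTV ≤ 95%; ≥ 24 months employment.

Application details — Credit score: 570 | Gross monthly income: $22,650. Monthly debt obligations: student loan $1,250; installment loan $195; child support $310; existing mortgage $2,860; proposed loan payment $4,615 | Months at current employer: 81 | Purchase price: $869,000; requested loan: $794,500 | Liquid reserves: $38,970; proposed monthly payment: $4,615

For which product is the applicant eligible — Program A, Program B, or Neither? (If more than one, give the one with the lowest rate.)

Neither

Total debts = (1,250 + 195 + 310 + 2,860 + 4,615) = 9,230; DTI = 9,230/22,650 = 40.8%.
LTV = 794,500/869,000 = 91.4%.
Reserves = 38,970/4,615 = 8.4 months.
Program A: score 570 < 620; DTI 40.8% ≤ 45%; LTV 91.4% ≤ 100%; reserves 8.4 < 9 mo → does not qualify.
Program B: score 570 < 720; DTI 40.8% > 36%; LTV 91.4% ≤ 95%; employment 81 ≥ 24 mo → does not qualify.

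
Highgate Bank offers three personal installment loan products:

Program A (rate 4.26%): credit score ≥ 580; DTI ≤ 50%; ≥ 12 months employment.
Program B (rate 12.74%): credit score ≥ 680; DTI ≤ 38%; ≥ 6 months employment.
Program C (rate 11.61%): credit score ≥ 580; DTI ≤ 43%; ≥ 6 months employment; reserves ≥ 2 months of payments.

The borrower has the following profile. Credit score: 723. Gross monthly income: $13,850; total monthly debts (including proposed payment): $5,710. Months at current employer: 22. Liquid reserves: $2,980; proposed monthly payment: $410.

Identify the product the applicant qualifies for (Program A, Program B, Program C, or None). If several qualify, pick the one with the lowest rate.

Program A

DTI = 5,710/13,850 = 41.2%.
Reserves = 2,980/410 = 7.3 months.
Program A: score 723 ≥ 580; DTI 41.2% ≤ 50%; employment 22 ≥ 12 mo → qualifies.
Program B: score 723 ≥ 680; DTI 41.2% > 38%; employment 22 ≥ 6 mo → does not qualify.
Program C: score 723 ≥ 580; DTI 41.2% ≤ 43%; employment 22 ≥ 6 mo; reserves 7.3 ≥ 2 mo → qualifies.
Qualifying: Program A, Program C. Lowest rate is 4.26% → Program A.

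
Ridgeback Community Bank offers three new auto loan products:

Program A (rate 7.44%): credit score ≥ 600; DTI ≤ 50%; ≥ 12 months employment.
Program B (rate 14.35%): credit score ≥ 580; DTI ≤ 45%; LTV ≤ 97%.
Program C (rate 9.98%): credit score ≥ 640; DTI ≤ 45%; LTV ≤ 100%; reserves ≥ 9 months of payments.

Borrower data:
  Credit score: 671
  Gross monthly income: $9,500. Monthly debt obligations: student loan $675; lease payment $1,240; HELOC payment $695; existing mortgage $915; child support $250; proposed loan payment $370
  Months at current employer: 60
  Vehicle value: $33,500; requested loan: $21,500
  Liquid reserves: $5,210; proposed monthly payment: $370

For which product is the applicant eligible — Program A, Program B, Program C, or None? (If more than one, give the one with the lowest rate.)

Total debts = (675 + 1,240 + 695 + 915 + 250 + 370) = 4,145; DTI = 4,145/9,500 = 43.6%.
LTV = 21,500/33,500 = 64.2%.
Reserves = 5,210/370 = 14.1 months.
Program A: score 671 ≥ 600; DTI 43.6% ≤ 50%; employment 60 ≥ 12 mo → qualifies.
Program B: score 671 ≥ 580; DTI 43.6% ≤ 45%; LTV 64.2% ≤ 97% → qualifies.
Program C: score 671 ≥ 640; DTI 43.6% ≤ 45%; LTV 64.2% ≤ 100%; reserves 14.1 ≥ 9 mo → qualifies.
Qualifying: Program A, Program B, Program C. Lowest rate is 7.44% → Program A.

Program A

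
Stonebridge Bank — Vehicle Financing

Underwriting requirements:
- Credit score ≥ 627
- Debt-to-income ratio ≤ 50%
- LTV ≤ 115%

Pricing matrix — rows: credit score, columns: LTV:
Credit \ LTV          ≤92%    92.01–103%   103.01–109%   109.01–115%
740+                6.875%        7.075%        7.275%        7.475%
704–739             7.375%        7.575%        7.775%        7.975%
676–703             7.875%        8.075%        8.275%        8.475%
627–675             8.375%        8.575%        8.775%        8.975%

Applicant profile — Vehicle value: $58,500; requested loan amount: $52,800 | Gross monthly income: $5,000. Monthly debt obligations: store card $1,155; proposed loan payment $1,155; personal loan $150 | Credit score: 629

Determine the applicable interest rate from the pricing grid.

Credit score 629 ≥ 627; Total monthly debts = (1,155 + 1,155 + 150) = 2,460. Debt-to-income = 2,460/5,000 = 49.2% — meets 50% limit
LTV: 52,800 ÷ 58,500 = 90.3%, within 115% cap
Row: 629 falls in 627–675. Column: 90.3% falls in ≤92%. Rate = 8.375%.

8.375%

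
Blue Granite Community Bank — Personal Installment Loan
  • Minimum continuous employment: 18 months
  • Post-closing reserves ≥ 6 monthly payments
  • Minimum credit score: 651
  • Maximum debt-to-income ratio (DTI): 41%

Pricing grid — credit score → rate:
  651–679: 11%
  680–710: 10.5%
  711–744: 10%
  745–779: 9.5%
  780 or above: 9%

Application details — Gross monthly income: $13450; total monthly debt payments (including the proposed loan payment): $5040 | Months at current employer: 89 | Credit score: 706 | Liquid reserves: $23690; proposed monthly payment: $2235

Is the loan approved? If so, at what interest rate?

Credit score 706 ≥ 651 (meets minimum)
Liquid reserves cover 23,690/2,235 = 10.6 months — ≥ 6 required
Employment 89 ≥ 18 months
DTI: 5,040 ÷ 13,450 = 37.5%, within the 41% cap
All requirements met. Score 706 falls in the 680–710 tier → 10.5%.

Approved at 10.5%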